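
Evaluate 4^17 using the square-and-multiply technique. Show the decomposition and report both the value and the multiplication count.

Computing 4^17 by squaring (build up from 4^1; each line after the first costs one multiplication):

4^1 = 4
4^2 = (4^1)^2 = 4^2 = 16
4^4 = (4^2)^2 = 16^2 = 256
4^8 = (4^4)^2 = 256^2 = 65536
4^16 = (4^8)^2 = 65536^2 = 4294967296
4^17 = 4 * 4^16 = 4 * 4294967296 = 17179869184

Result: 17179869184
Multiplications needed: 5 (5 lines after 4^1)

4^17 = 17179869184. Using exponentiation by squaring, this requires 5 multiplications. The key idea: if the exponent is even, square the half-power; if odd, multiply by the base once.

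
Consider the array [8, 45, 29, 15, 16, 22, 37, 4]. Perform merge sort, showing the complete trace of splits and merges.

Merge sort trace:

Split: [8, 45, 29, 15, 16, 22, 37, 4] -> [8, 45, 29, 15] and [16, 22, 37, 4]
  Split: [8, 45, 29, 15] -> [8, 45] and [29, 15]
    Split: [8, 45] -> [8] and [45]
    Merge: [8] + [45] -> [8, 45]
    Split: [29, 15] -> [29] and [15]
    Merge: [29] + [15] -> [15, 29]
  Merge: [8, 45] + [15, 29] -> [8, 15, 29, 45]
  Split: [16, 22, 37, 4] -> [16, 22] and [37, 4]
    Split: [16, 22] -> [16] and [22]
    Merge: [16] + [22] -> [16, 22]
    Split: [37, 4] -> [37] and [4]
    Merge: [37] + [4] -> [4, 37]
  Merge: [16, 22] + [4, 37] -> [4, 16, 22, 37]
Merge: [8, 15, 29, 45] + [4, 16, 22, 37] -> [4, 8, 15, 16, 22, 29, 37, 45]

Final sorted array: [4, 8, 15, 16, 22, 29, 37, 45]

The merge sort proceeds by recursively splitting the array and merging sorted halves.
After all merges, the sorted array is [4, 8, 15, 16, 22, 29, 37, 45].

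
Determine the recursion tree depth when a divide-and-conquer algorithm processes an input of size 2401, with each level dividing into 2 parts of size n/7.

For divide and conquer with division factor 7:

Problem sizes at each level:
Level 0: 2401
Level 1: 343
Level 2: 49
Level 3: 7
Level 4: 1

The root is level 0 and the size-1 base case is level 4 (the tree spans levels 0 through 4, i.e. 5 levels counting the root), so the depth is the number of divisions: log_7(2401) = 4

The recursion tree depth is log_7(2401) = 4. At each level, the problem size is divided by 7, so it takes 4 divisions to reduce to a base case of size 1. The algorithm makes 2 recursive calls at each level.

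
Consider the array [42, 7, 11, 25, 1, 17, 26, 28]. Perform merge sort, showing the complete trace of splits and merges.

Merge sort trace:

Split: [42, 7, 11, 25, 1, 17, 26, 28] -> [42, 7, 11, 25] and [1, 17, 26, 28]
  Split: [42, 7, 11, 25] -> [42, 7] and [11, 25]
    Split: [42, 7] -> [42] and [7]
    Merge: [42] + [7] -> [7, 42]
    Split: [11, 25] -> [11] and [25]
    Merge: [11] + [25] -> [11, 25]
  Merge: [7, 42] + [11, 25] -> [7, 11, 25, 42]
  Split: [1, 17, 26, 28] -> [1, 17] and [26, 28]
    Split: [1, 17] -> [1] and [17]
    Merge: [1] + [17] -> [1, 17]
    Split: [26, 28] -> [26] and [28]
    Merge: [26] + [28] -> [26, 28]
  Merge: [1, 17] + [26, 28] -> [1, 17, 26, 28]
Merge: [7, 11, 25, 42] + [1, 17, 26, 28] -> [1, 7, 11, 17, 25, 26, 28, 42]

Final sorted array: [1, 7, 11, 17, 25, 26, 28, 42]

The merge sort proceeds by recursively splitting the array and merging sorted halves.
After all merges, the sorted array is [1, 7, 11, 17, 25, 26, 28, 42].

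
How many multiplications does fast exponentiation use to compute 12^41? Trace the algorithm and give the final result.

Computing 12^41 by squaring (build up from 12^1; each line after the first costs one multiplication):

12^1 = 12
12^2 = (12^1)^2 = 12^2 = 144
12^4 = (12^2)^2 = 144^2 = 20736
12^5 = 12 * 12^4 = 12 * 20736 = 248832
12^10 = (12^5)^2 = 248832^2 = 61917364224
12^20 = (12^10)^2 = 61917364224^2 = 3833759992447475122176
12^40 = (12^20)^2 = 3833759992447475122176^2 = 14697715679690864505827555550150426126974976
12^41 = 12 * 12^40 = 12 * 14697715679690864505827555550150426126974976 = 176372588156290374069930666601805113523699712

Result: 176372588156290374069930666601805113523699712
Multiplications needed: 7 (7 lines after 12^1)

12^41 = 176372588156290374069930666601805113523699712. Using exponentiation by squaring, this requires 7 multiplications. The key idea: if the exponent is even, square the half-power; if odd, multiply by the base once.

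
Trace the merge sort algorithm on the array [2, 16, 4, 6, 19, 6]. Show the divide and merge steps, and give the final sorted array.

Merge sort trace:

Split: [2, 16, 4, 6, 19, 6] -> [2, 16, 4] and [6, 19, 6]
  Split: [2, 16, 4] -> [2] and [16, 4]
    Split: [16, 4] -> [16] and [4]
    Merge: [16] + [4] -> [4, 16]
  Merge: [2] + [4, 16] -> [2, 4, 16]
  Split: [6, 19, 6] -> [6] and [19, 6]
    Split: [19, 6] -> [19] and [6]
    Merge: [19] + [6] -> [6, 19]
  Merge: [6] + [6, 19] -> [6, 6, 19]
Merge: [2, 4, 16] + [6, 6, 19] -> [2, 4, 6, 6, 16, 19]

Final sorted array: [2, 4, 6, 6, 16, 19]

The merge sort proceeds by recursively splitting the array and merging sorted halves.
After all merges, the sorted array is [2, 4, 6, 6, 16, 19].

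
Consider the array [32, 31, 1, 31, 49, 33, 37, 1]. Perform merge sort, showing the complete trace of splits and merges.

Merge sort trace:

Split: [32, 31, 1, 31, 49, 33, 37, 1] -> [32, 31, 1, 31] and [49, 33, 37, 1]
  Split: [32, 31, 1, 31] -> [32, 31] and [1, 31]
    Split: [32, 31] -> [32] and [31]
    Merge: [32] + [31] -> [31, 32]
    Split: [1, 31] -> [1] and [31]
    Merge: [1] + [31] -> [1, 31]
  Merge: [31, 32] + [1, 31] -> [1, 31, 31, 32]
  Split: [49, 33, 37, 1] -> [49, 33] and [37, 1]
    Split: [49, 33] -> [49] and [33]
    Merge: [49] + [33] -> [33, 49]
    Split: [37, 1] -> [37] and [1]
    Merge: [37] + [1] -> [1, 37]
  Merge: [33, 49] + [1, 37] -> [1, 33, 37, 49]
Merge: [1, 31, 31, 32] + [1, 33, 37, 49] -> [1, 1, 31, 31, 32, 33, 37, 49]

Final sorted array: [1, 1, 31, 31, 32, 33, 37, 49]

The merge sort proceeds by recursively splitting the array and merging sorted halves.
After all merges, the sorted array is [1, 1, 31, 31, 32, 33, 37, 49].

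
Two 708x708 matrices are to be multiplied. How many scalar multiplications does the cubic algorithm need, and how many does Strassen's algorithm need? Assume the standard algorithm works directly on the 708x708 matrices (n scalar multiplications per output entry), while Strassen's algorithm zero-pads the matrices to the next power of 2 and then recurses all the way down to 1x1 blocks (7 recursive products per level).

Matrix multiplication for 708x708 matrices:

Strassen's algorithm requires power-of-2 dimensions. Pad 708x708 to 1024x1024 (next power of 2).

Standard algorithm: 708^3 = 354894912 multiplications
Strassen's algorithm: 7^(log2(1024)) = 7^10 = 282475249 multiplications
Savings: 354894912 - 282475249 = 72419663 multiplications

Standard: 354894912 multiplications (708^3). Strassen: 282475249 multiplications (7^10, after padding to 1024x1024). Strassen reduces 8 recursive multiplications to 7 at each level.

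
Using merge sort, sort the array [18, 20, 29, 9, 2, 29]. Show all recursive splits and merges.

Merge sort trace:

Split: [18, 20, 29, 9, 2, 29] -> [18, 20, 29] and [9, 2, 29]
  Split: [18, 20, 29] -> [18] and [20, 29]
    Split: [20, 29] -> [20] and [29]
    Merge: [20] + [29] -> [20, 29]
  Merge: [18] + [20, 29] -> [18, 20, 29]
  Split: [9, 2, 29] -> [9] and [2, 29]
    Split: [2, 29] -> [2] and [29]
    Merge: [2] + [29] -> [2, 29]
  Merge: [9] + [2, 29] -> [2, 9, 29]
Merge: [18, 20, 29] + [2, 9, 29] -> [2, 9, 18, 20, 29, 29]

Final sorted array: [2, 9, 18, 20, 29, 29]

The merge sort proceeds by recursively splitting the array and merging sorted halves.
After all merges, the sorted array is [2, 9, 18, 20, 29, 29].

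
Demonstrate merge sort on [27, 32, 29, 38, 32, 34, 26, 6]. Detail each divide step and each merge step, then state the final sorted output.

Merge sort trace:

Split: [27, 32, 29, 38, 32, 34, 26, 6] -> [27, 32, 29, 38] and [32, 34, 26, 6]
  Split: [27, 32, 29, 38] -> [27, 32] and [29, 38]
    Split: [27, 32] -> [27] and [32]
    Merge: [27] + [32] -> [27, 32]
    Split: [29, 38] -> [29] and [38]
    Merge: [29] + [38] -> [29, 38]
  Merge: [27, 32] + [29, 38] -> [27, 29, 32, 38]
  Split: [32, 34, 26, 6] -> [32, 34] and [26, 6]
    Split: [32, 34] -> [32] and [34]
    Merge: [32] + [34] -> [32, 34]
    Split: [26, 6] -> [26] and [6]
    Merge: [26] + [6] -> [6, 26]
  Merge: [32, 34] + [6, 26] -> [6, 26, 32, 34]
Merge: [27, 29, 32, 38] + [6, 26, 32, 34] -> [6, 26, 27, 29, 32, 32, 34, 38]

Final sorted array: [6, 26, 27, 29, 32, 32, 34, 38]

The merge sort proceeds by recursively splitting the array and merging sorted halves.
After all merges, the sorted array is [6, 26, 27, 29, 32, 32, 34, 38].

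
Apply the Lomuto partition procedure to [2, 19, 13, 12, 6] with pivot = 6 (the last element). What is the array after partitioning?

Lomuto partition with pivot = 6:

Initial array: [2, 19, 13, 12, 6]

arr[0]=2 <= 6: swap with position 0, array becomes [2, 19, 13, 12, 6]
arr[1]=19 > 6: no swap
arr[2]=13 > 6: no swap
arr[3]=12 > 6: no swap

Place pivot at position 1: [2, 6, 13, 12, 19]
Pivot position: 1

After partitioning with pivot 6, the array becomes [2, 6, 13, 12, 19]. The pivot is placed at index 1. All elements to the left of the pivot are <= 6, and all elements to the right are > 6.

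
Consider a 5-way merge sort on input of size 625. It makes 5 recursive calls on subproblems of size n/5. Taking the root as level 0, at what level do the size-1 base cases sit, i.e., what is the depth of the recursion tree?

For divide and conquer with division factor 5:

Problem sizes at each level:
Level 0: 625
Level 1: 125
Level 2: 25
Level 3: 5
Level 4: 1

The root is level 0 and the size-1 base case is level 4 (the tree spans levels 0 through 4, i.e. 5 levels counting the root), so the depth is the number of divisions: log_5(625) = 4

The recursion tree depth is log_5(625) = 4. At each level, the problem size is divided by 5, so it takes 4 divisions to reduce to a base case of size 1. The algorithm makes 5 recursive calls at each level.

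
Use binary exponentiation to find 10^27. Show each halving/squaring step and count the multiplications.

Computing 10^27 by squaring (build up from 10^1; each line after the first costs one multiplication):

10^1 = 10
10^2 = (10^1)^2 = 10^2 = 100
10^3 = 10 * 10^2 = 10 * 100 = 1000
10^6 = (10^3)^2 = 1000^2 = 1000000
10^12 = (10^6)^2 = 1000000^2 = 1000000000000
10^13 = 10 * 10^12 = 10 * 1000000000000 = 10000000000000
10^26 = (10^13)^2 = 10000000000000^2 = 100000000000000000000000000
10^27 = 10 * 10^26 = 10 * 100000000000000000000000000 = 1000000000000000000000000000

Result: 1000000000000000000000000000
Multiplications needed: 7 (7 lines after 10^1)

10^27 = 1000000000000000000000000000. Using exponentiation by squaring, this requires 7 multiplications. The key idea: if the exponent is even, square the half-power; if odd, multiply by the base once.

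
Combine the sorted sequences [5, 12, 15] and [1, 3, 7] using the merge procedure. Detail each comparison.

Merging process:

Compare 5 vs 1: take 1 from right. Merged: [1]
Compare 5 vs 3: take 3 from right. Merged: [1, 3]
Compare 5 vs 7: take 5 from left. Merged: [1, 3, 5]
Compare 12 vs 7: take 7 from right. Merged: [1, 3, 5, 7]
Append remaining from left: [12, 15]. Merged: [1, 3, 5, 7, 12, 15]

Final merged array: [1, 3, 5, 7, 12, 15]
Total comparisons: 4

The merged array is [1, 3, 5, 7, 12, 15], requiring 4 comparisons. The merge step runs in O(n) time where n is the total number of elements.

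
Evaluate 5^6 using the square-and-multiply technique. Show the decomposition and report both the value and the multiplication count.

Computing 5^6 by squaring (build up from 5^1; each line after the first costs one multiplication):

5^1 = 5
5^2 = (5^1)^2 = 5^2 = 25
5^3 = 5 * 5^2 = 5 * 25 = 125
5^6 = (5^3)^2 = 125^2 = 15625

Result: 15625
Multiplications needed: 3 (3 lines after 5^1)

5^6 = 15625. Using exponentiation by squaring, this requires 3 multiplications. The key idea: if the exponent is even, square the half-power; if odd, multiply by the base once.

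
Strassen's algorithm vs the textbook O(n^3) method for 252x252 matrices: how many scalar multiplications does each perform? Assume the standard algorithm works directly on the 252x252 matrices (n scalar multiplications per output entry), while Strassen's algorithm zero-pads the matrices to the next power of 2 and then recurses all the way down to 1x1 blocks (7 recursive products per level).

Matrix multiplication for 252x252 matrices:

Strassen's algorithm requires power-of-2 dimensions. Pad 252x252 to 256x256 (next power of 2).

Standard algorithm: 252^3 = 16003008 multiplications
Strassen's algorithm: 7^(log2(256)) = 7^8 = 5764801 multiplications
Savings: 16003008 - 5764801 = 10238207 multiplications

Standard: 16003008 multiplications (252^3). Strassen: 5764801 multiplications (7^8, after padding to 256x256). Strassen reduces 8 recursive multiplications to 7 at each level.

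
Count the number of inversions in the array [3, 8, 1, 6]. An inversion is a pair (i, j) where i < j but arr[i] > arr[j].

Finding inversions in [3, 8, 1, 6]:

(0, 2): arr[0]=3 > arr[2]=1
(1, 2): arr[1]=8 > arr[2]=1
(1, 3): arr[1]=8 > arr[3]=6

Total inversions: 3

The array has 3 inversion(s): (0,2), (1,2), (1,3). Each pair (i,j) satisfies i < j and arr[i] > arr[j].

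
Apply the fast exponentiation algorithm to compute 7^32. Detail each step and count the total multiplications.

Computing 7^32 by squaring (build up from 7^1; each line after the first costs one multiplication):

7^1 = 7
7^2 = (7^1)^2 = 7^2 = 49
7^4 = (7^2)^2 = 49^2 = 2401
7^8 = (7^4)^2 = 2401^2 = 5764801
7^16 = (7^8)^2 = 5764801^2 = 33232930569601
7^32 = (7^16)^2 = 33232930569601^2 = 1104427674243920646305299201

Result: 1104427674243920646305299201
Multiplications needed: 5 (5 lines after 7^1)

7^32 = 1104427674243920646305299201. Using exponentiation by squaring, this requires 5 multiplications. The key idea: if the exponent is even, square the half-power; if odd, multiply by the base once.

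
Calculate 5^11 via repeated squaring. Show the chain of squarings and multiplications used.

Computing 5^11 by squaring (build up from 5^1; each line after the first costs one multiplication):

5^1 = 5
5^2 = (5^1)^2 = 5^2 = 25
5^4 = (5^2)^2 = 25^2 = 625
5^5 = 5 * 5^4 = 5 * 625 = 3125
5^10 = (5^5)^2 = 3125^2 = 9765625
5^11 = 5 * 5^10 = 5 * 9765625 = 48828125

Result: 48828125
Multiplications needed: 5 (5 lines after 5^1)

5^11 = 48828125. Using exponentiation by squaring, this requires 5 multiplications. The key idea: if the exponent is even, square the half-power; if odd, multiply by the base once.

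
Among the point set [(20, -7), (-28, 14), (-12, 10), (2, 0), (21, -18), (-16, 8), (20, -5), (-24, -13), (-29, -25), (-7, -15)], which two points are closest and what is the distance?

Computing all pairwise distances among 10 points:

d((20, -7), (-28, 14)) = 52.3927
d((20, -7), (-12, 10)) = 36.2353
d((20, -7), (2, 0)) = 19.3132
d((20, -7), (21, -18)) = 11.0454
d((20, -7), (-16, 8)) = 39.0
d((20, -7), (20, -5)) = 2.0 <-- minimum
d((20, -7), (-24, -13)) = 44.4072
d((20, -7), (-29, -25)) = 52.2015
d((20, -7), (-7, -15)) = 28.1603
d((-28, 14), (-12, 10)) = 16.4924
d((-28, 14), (2, 0)) = 33.1059
d((-28, 14), (21, -18)) = 58.5235
d((-28, 14), (-16, 8)) = 13.4164
d((-28, 14), (20, -5)) = 51.6236
d((-28, 14), (-24, -13)) = 27.2947
d((-28, 14), (-29, -25)) = 39.0128
d((-28, 14), (-7, -15)) = 35.805
d((-12, 10), (2, 0)) = 17.2047
d((-12, 10), (21, -18)) = 43.2782
d((-12, 10), (-16, 8)) = 4.4721
d((-12, 10), (20, -5)) = 35.3412
d((-12, 10), (-24, -13)) = 25.9422
d((-12, 10), (-29, -25)) = 38.9102
d((-12, 10), (-7, -15)) = 25.4951
d((2, 0), (21, -18)) = 26.1725
d((2, 0), (-16, 8)) = 19.6977
d((2, 0), (20, -5)) = 18.6815
d((2, 0), (-24, -13)) = 29.0689
d((2, 0), (-29, -25)) = 39.8246
d((2, 0), (-7, -15)) = 17.4929
d((21, -18), (-16, 8)) = 45.2217
d((21, -18), (20, -5)) = 13.0384
d((21, -18), (-24, -13)) = 45.2769
d((21, -18), (-29, -25)) = 50.4876
d((21, -18), (-7, -15)) = 28.1603
d((-16, 8), (20, -5)) = 38.2753
d((-16, 8), (-24, -13)) = 22.4722
d((-16, 8), (-29, -25)) = 35.4683
d((-16, 8), (-7, -15)) = 24.6982
d((20, -5), (-24, -13)) = 44.7214
d((20, -5), (-29, -25)) = 52.9245
d((20, -5), (-7, -15)) = 28.7924
d((-24, -13), (-29, -25)) = 13.0
d((-24, -13), (-7, -15)) = 17.1172
d((-29, -25), (-7, -15)) = 24.1661

Closest pair: (20, -7) and (20, -5) with distance 2.0

The closest pair is (20, -7) and (20, -5) with Euclidean distance 2.0. For 10 points, brute-force pairwise comparison is shown above. For large n, the divide-and-conquer algorithm (sort by x, recurse on halves, check the dividing strip) achieves O(n log n).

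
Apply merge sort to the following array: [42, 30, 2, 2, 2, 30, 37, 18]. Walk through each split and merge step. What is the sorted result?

Merge sort trace:

Split: [42, 30, 2, 2, 2, 30, 37, 18] -> [42, 30, 2, 2] and [2, 30, 37, 18]
  Split: [42, 30, 2, 2] -> [42, 30] and [2, 2]
    Split: [42, 30] -> [42] and [30]
    Merge: [42] + [30] -> [30, 42]
    Split: [2, 2] -> [2] and [2]
    Merge: [2] + [2] -> [2, 2]
  Merge: [30, 42] + [2, 2] -> [2, 2, 30, 42]
  Split: [2, 30, 37, 18] -> [2, 30] and [37, 18]
    Split: [2, 30] -> [2] and [30]
    Merge: [2] + [30] -> [2, 30]
    Split: [37, 18] -> [37] and [18]
    Merge: [37] + [18] -> [18, 37]
  Merge: [2, 30] + [18, 37] -> [2, 18, 30, 37]
Merge: [2, 2, 30, 42] + [2, 18, 30, 37] -> [2, 2, 2, 18, 30, 30, 37, 42]

Final sorted array: [2, 2, 2, 18, 30, 30, 37, 42]

The merge sort proceeds by recursively splitting the array and merging sorted halves.
After all merges, the sorted array is [2, 2, 2, 18, 30, 30, 37, 42].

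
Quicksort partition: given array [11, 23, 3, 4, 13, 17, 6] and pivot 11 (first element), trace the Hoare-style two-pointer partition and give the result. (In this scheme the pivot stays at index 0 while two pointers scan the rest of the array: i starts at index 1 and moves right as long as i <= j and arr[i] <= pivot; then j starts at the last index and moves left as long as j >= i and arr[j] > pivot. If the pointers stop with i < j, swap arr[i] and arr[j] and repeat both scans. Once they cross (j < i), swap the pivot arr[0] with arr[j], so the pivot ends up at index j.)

Hoare-style two-pointer partition with pivot = 11:

Initial array: [11, 23, 3, 4, 13, 17, 6]

Pointers start at i = 1, j = 6.
i stops at index 1 (arr[1]=23 > 11), j stops at index 6 (arr[6]=6 <= 11): swap arr[1] and arr[6], array becomes [11, 6, 3, 4, 13, 17, 23]
i ends at 4, j ends at 3: the pointers have crossed (j < i), so scanning stops.

Swap pivot arr[0] with arr[3] to place pivot at position 3: [4, 6, 3, 11, 13, 17, 23]
Pivot position: 3

After partitioning with pivot 11, the array becomes [4, 6, 3, 11, 13, 17, 23]. The pivot is placed at index 3. All elements to the left of the pivot are <= 11, and all elements to the right are > 11.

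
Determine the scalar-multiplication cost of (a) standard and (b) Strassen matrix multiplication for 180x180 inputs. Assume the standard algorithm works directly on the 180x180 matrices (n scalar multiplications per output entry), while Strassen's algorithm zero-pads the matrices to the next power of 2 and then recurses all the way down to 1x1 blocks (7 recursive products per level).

Matrix multiplication for 180x180 matrices:

Strassen's algorithm requires power-of-2 dimensions. Pad 180x180 to 256x256 (next power of 2).

Standard algorithm: 180^3 = 5832000 multiplications
Strassen's algorithm: 7^(log2(256)) = 7^8 = 5764801 multiplications
Savings: 5832000 - 5764801 = 67199 multiplications

Standard: 5832000 multiplications (180^3). Strassen: 5764801 multiplications (7^8, after padding to 256x256). Strassen reduces 8 recursive multiplications to 7 at each level.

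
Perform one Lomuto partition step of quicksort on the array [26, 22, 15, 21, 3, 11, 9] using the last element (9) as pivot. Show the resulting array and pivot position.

Lomuto partition with pivot = 9:

Initial array: [26, 22, 15, 21, 3, 11, 9]

arr[0]=26 > 9: no swap
arr[1]=22 > 9: no swap
arr[2]=15 > 9: no swap
arr[3]=21 > 9: no swap
arr[4]=3 <= 9: swap with position 0, array becomes [3, 22, 15, 21, 26, 11, 9]
arr[5]=11 > 9: no swap

Place pivot at position 1: [3, 9, 15, 21, 26, 11, 22]
Pivot position: 1

After partitioning with pivot 9, the array becomes [3, 9, 15, 21, 26, 11, 22]. The pivot is placed at index 1. All elements to the left of the pivot are <= 9, and all elements to the right are > 9.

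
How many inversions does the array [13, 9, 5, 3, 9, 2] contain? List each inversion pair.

Finding inversions in [13, 9, 5, 3, 9, 2]:

(0, 1): arr[0]=13 > arr[1]=9
(0, 2): arr[0]=13 > arr[2]=5
(0, 3): arr[0]=13 > arr[3]=3
(0, 4): arr[0]=13 > arr[4]=9
(0, 5): arr[0]=13 > arr[5]=2
(1, 2): arr[1]=9 > arr[2]=5
(1, 3): arr[1]=9 > arr[3]=3
(1, 5): arr[1]=9 > arr[5]=2
(2, 3): arr[2]=5 > arr[3]=3
(2, 5): arr[2]=5 > arr[5]=2
(3, 5): arr[3]=3 > arr[5]=2
(4, 5): arr[4]=9 > arr[5]=2

Total inversions: 12

The array has 12 inversion(s): (0,1), (0,2), (0,3), (0,4), (0,5), (1,2), (1,3), (1,5), (2,3), (2,5), (3,5), (4,5). Each pair (i,j) satisfies i < j and arr[i] > arr[j].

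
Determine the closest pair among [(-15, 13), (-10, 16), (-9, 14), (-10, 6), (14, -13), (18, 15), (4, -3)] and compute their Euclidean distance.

Computing all pairwise distances among 7 points:

d((-15, 13), (-10, 16)) = 5.831
d((-15, 13), (-9, 14)) = 6.0828
d((-15, 13), (-10, 6)) = 8.6023
d((-15, 13), (14, -13)) = 38.9487
d((-15, 13), (18, 15)) = 33.0606
d((-15, 13), (4, -3)) = 24.8395
d((-10, 16), (-9, 14)) = 2.2361 <-- minimum
d((-10, 16), (-10, 6)) = 10.0
d((-10, 16), (14, -13)) = 37.6431
d((-10, 16), (18, 15)) = 28.0179
d((-10, 16), (4, -3)) = 23.6008
d((-9, 14), (-10, 6)) = 8.0623
d((-9, 14), (14, -13)) = 35.4683
d((-9, 14), (18, 15)) = 27.0185
d((-9, 14), (4, -3)) = 21.4009
d((-10, 6), (14, -13)) = 30.6105
d((-10, 6), (18, 15)) = 29.4109
d((-10, 6), (4, -3)) = 16.6433
d((14, -13), (18, 15)) = 28.2843
d((14, -13), (4, -3)) = 14.1421
d((18, 15), (4, -3)) = 22.8035

Closest pair: (-10, 16) and (-9, 14) with distance 2.2361

The closest pair is (-10, 16) and (-9, 14) with Euclidean distance 2.2361. For 7 points, brute-force pairwise comparison is shown above. For large n, the divide-and-conquer algorithm (sort by x, recurse on halves, check the dividing strip) achieves O(n log n).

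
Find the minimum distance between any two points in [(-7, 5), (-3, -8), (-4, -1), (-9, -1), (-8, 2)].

Computing all pairwise distances among 5 points:

d((-7, 5), (-3, -8)) = 13.6015
d((-7, 5), (-4, -1)) = 6.7082
d((-7, 5), (-9, -1)) = 6.3246
d((-7, 5), (-8, 2)) = 3.1623 <-- minimum
d((-3, -8), (-4, -1)) = 7.0711
d((-3, -8), (-9, -1)) = 9.2195
d((-3, -8), (-8, 2)) = 11.1803
d((-4, -1), (-9, -1)) = 5.0
d((-4, -1), (-8, 2)) = 5.0
d((-9, -1), (-8, 2)) = 3.1623 <-- minimum

Minimum distance: 3.1623 (tie among 2 pairs: (-7, 5) and (-8, 2); (-9, -1) and (-8, 2))

The minimum Euclidean distance is 3.1623. There is a tie: 2 pairs achieve this minimum — (-7, 5) and (-8, 2); (-9, -1) and (-8, 2). Any of these is a valid closest pair. For 5 points, brute-force pairwise comparison is shown above. For large n, the divide-and-conquer algorithm (sort by x, recurse on halves, check the dividing strip) achieves O(n log n).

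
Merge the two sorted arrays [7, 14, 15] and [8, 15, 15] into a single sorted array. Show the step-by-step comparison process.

Merging process:

Compare 7 vs 8: take 7 from left. Merged: [7]
Compare 14 vs 8: take 8 from right. Merged: [7, 8]
Compare 14 vs 15: take 14 from left. Merged: [7, 8, 14]
Compare 15 vs 15: take 15 from left. Merged: [7, 8, 14, 15]
Append remaining from right: [15, 15]. Merged: [7, 8, 14, 15, 15, 15]

Final merged array: [7, 8, 14, 15, 15, 15]
Total comparisons: 4

The merged array is [7, 8, 14, 15, 15, 15], requiring 4 comparisons. The merge step runs in O(n) time where n is the total number of elements.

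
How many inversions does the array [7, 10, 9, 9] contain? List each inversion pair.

Finding inversions in [7, 10, 9, 9]:

(1, 2): arr[1]=10 > arr[2]=9
(1, 3): arr[1]=10 > arr[3]=9

Total inversions: 2

The array has 2 inversion(s): (1,2), (1,3). Each pair (i,j) satisfies i < j and arr[i] > arr[j].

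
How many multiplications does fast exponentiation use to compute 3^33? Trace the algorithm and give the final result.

Computing 3^33 by squaring (build up from 3^1; each line after the first costs one multiplication):

3^1 = 3
3^2 = (3^1)^2 = 3^2 = 9
3^4 = (3^2)^2 = 9^2 = 81
3^8 = (3^4)^2 = 81^2 = 6561
3^16 = (3^8)^2 = 6561^2 = 43046721
3^32 = (3^16)^2 = 43046721^2 = 1853020188851841
3^33 = 3 * 3^32 = 3 * 1853020188851841 = 5559060566555523

Result: 5559060566555523
Multiplications needed: 6 (6 lines after 3^1)

3^33 = 5559060566555523. Using exponentiation by squaring, this requires 6 multiplications. The key idea: if the exponent is even, square the half-power; if odd, multiply by the base once.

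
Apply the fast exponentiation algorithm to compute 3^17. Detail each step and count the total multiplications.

Computing 3^17 by squaring (build up from 3^1; each line after the first costs one multiplication):

3^1 = 3
3^2 = (3^1)^2 = 3^2 = 9
3^4 = (3^2)^2 = 9^2 = 81
3^8 = (3^4)^2 = 81^2 = 6561
3^16 = (3^8)^2 = 6561^2 = 43046721
3^17 = 3 * 3^16 = 3 * 43046721 = 129140163

Result: 129140163
Multiplications needed: 5 (5 lines after 3^1)

3^17 = 129140163. Using exponentiation by squaring, this requires 5 multiplications. The key idea: if the exponent is even, square the half-power; if odd, multiply by the base once.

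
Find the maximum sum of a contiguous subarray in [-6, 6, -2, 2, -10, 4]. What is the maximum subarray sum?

Using Kadane's algorithm on [-6, 6, -2, 2, -10, 4]:

Scanning through the array:
Position 1 (value 6): max_ending_here = 6, max_so_far = 6
Position 2 (value -2): max_ending_here = 4, max_so_far = 6
Position 3 (value 2): max_ending_here = 6, max_so_far = 6
Position 4 (value -10): max_ending_here = -4, max_so_far = 6
Position 5 (value 4): max_ending_here = 4, max_so_far = 6

Maximum subarray: [6]
Maximum sum: 6

The maximum subarray is [6] with sum 6. This subarray runs from index 1 to index 1.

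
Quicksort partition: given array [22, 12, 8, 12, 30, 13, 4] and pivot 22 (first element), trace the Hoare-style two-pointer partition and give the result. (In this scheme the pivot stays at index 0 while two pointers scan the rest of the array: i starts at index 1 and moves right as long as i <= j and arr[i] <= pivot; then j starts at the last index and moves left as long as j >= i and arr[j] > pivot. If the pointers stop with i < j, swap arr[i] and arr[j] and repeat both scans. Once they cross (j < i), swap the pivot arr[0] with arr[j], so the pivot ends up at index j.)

Hoare-style two-pointer partition with pivot = 22:

Initial array: [22, 12, 8, 12, 30, 13, 4]

Pointers start at i = 1, j = 6.
i stops at index 4 (arr[4]=30 > 22), j stops at index 6 (arr[6]=4 <= 22): swap arr[4] and arr[6], array becomes [22, 12, 8, 12, 4, 13, 30]
i ends at 6, j ends at 5: the pointers have crossed (j < i), so scanning stops.

Swap pivot arr[0] with arr[5] to place pivot at position 5: [13, 12, 8, 12, 4, 22, 30]
Pivot position: 5

After partitioning with pivot 22, the array becomes [13, 12, 8, 12, 4, 22, 30]. The pivot is placed at index 5. All elements to the left of the pivot are <= 22, and all elements to the right are > 22.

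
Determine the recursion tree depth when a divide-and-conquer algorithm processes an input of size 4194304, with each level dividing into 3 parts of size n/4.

For divide and conquer with division factor 4:

Problem sizes at each level:
Level 0: 4194304
Level 1: 1048576
Level 2: 262144
Level 3: 65536
Level 4: 16384
Level 5: 4096
Level 6: 1024
Level 7: 256
Level 8: 64
Level 9: 16
Level 10: 4
Level 11: 1

The root is level 0 and the size-1 base case is level 11 (the tree spans levels 0 through 11, i.e. 12 levels counting the root), so the depth is the number of divisions: log_4(4194304) = 11

The recursion tree depth is log_4(4194304) = 11. At each level, the problem size is divided by 4, so it takes 11 divisions to reduce to a base case of size 1. The algorithm makes 3 recursive calls at each level.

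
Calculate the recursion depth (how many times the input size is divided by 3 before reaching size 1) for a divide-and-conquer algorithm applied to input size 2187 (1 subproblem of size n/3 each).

For divide and conquer with division factor 3:

Problem sizes at each level:
Level 0: 2187
Level 1: 729
Level 2: 243
Level 3: 81
Level 4: 27
Level 5: 9
Level 6: 3
Level 7: 1

The root is level 0 and the size-1 base case is level 7 (the tree spans levels 0 through 7, i.e. 8 levels counting the root), so the depth is the number of divisions: log_3(2187) = 7

The recursion tree depth is log_3(2187) = 7. At each level, the problem size is divided by 3, so it takes 7 divisions to reduce to a base case of size 1. The algorithm makes 1 recursive call at each level.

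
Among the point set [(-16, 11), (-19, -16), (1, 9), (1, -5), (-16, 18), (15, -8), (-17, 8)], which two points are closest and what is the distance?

Computing all pairwise distances among 7 points:

d((-16, 11), (-19, -16)) = 27.1662
d((-16, 11), (1, 9)) = 17.1172
d((-16, 11), (1, -5)) = 23.3452
d((-16, 11), (-16, 18)) = 7.0
d((-16, 11), (15, -8)) = 36.3593
d((-16, 11), (-17, 8)) = 3.1623 <-- minimum
d((-19, -16), (1, 9)) = 32.0156
d((-19, -16), (1, -5)) = 22.8254
d((-19, -16), (-16, 18)) = 34.1321
d((-19, -16), (15, -8)) = 34.9285
d((-19, -16), (-17, 8)) = 24.0832
d((1, 9), (1, -5)) = 14.0
d((1, 9), (-16, 18)) = 19.2354
d((1, 9), (15, -8)) = 22.0227
d((1, 9), (-17, 8)) = 18.0278
d((1, -5), (-16, 18)) = 28.6007
d((1, -5), (15, -8)) = 14.3178
d((1, -5), (-17, 8)) = 22.2036
d((-16, 18), (15, -8)) = 40.4599
d((-16, 18), (-17, 8)) = 10.0499
d((15, -8), (-17, 8)) = 35.7771

Closest pair: (-16, 11) and (-17, 8) with distance 3.1623

The closest pair is (-16, 11) and (-17, 8) with Euclidean distance 3.1623. For 7 points, brute-force pairwise comparison is shown above. For large n, the divide-and-conquer algorithm (sort by x, recurse on halves, check the dividing strip) achieves O(n log n).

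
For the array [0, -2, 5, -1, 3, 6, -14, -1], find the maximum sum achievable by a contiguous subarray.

Using Kadane's algorithm on [0, -2, 5, -1, 3, 6, -14, -1]:

Scanning through the array:
Position 1 (value -2): max_ending_here = -2, max_so_far = 0
Position 2 (value 5): max_ending_here = 5, max_so_far = 5
Position 3 (value -1): max_ending_here = 4, max_so_far = 5
Position 4 (value 3): max_ending_here = 7, max_so_far = 7
Position 5 (value 6): max_ending_here = 13, max_so_far = 13
Position 6 (value -14): max_ending_here = -1, max_so_far = 13
Position 7 (value -1): max_ending_here = -1, max_so_far = 13

Maximum subarray: [5, -1, 3, 6]
Maximum sum: 13

The maximum subarray is [5, -1, 3, 6] with sum 13. This subarray runs from index 2 to index 5.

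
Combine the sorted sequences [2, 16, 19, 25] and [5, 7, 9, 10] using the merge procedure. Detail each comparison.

Merging process:

Compare 2 vs 5: take 2 from left. Merged: [2]
Compare 16 vs 5: take 5 from right. Merged: [2, 5]
Compare 16 vs 7: take 7 from right. Merged: [2, 5, 7]
Compare 16 vs 9: take 9 from right. Merged: [2, 5, 7, 9]
Compare 16 vs 10: take 10 from right. Merged: [2, 5, 7, 9, 10]
Append remaining from left: [16, 19, 25]. Merged: [2, 5, 7, 9, 10, 16, 19, 25]

Final merged array: [2, 5, 7, 9, 10, 16, 19, 25]
Total comparisons: 5

The merged array is [2, 5, 7, 9, 10, 16, 19, 25], requiring 5 comparisons. The merge step runs in O(n) time where n is the total number of elements.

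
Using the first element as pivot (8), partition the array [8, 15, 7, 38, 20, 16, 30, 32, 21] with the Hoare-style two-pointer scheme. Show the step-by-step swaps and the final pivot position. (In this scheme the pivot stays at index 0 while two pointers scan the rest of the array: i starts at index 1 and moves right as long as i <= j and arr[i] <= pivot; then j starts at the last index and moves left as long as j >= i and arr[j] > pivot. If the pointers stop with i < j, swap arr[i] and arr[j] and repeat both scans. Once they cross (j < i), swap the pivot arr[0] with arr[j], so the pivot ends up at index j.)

Hoare-style two-pointer partition with pivot = 8:

Initial array: [8, 15, 7, 38, 20, 16, 30, 32, 21]

Pointers start at i = 1, j = 8.
i stops at index 1 (arr[1]=15 > 8), j stops at index 2 (arr[2]=7 <= 8): swap arr[1] and arr[2], array becomes [8, 7, 15, 38, 20, 16, 30, 32, 21]
i ends at 2, j ends at 1: the pointers have crossed (j < i), so scanning stops.

Swap pivot arr[0] with arr[1] to place pivot at position 1: [7, 8, 15, 38, 20, 16, 30, 32, 21]
Pivot position: 1

After partitioning with pivot 8, the array becomes [7, 8, 15, 38, 20, 16, 30, 32, 21]. The pivot is placed at index 1. All elements to the left of the pivot are <= 8, and all elements to the right are > 8.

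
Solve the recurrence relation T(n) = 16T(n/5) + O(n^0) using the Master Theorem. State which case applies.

Master Theorem for T(n) = 16T(n/5) + O(n^0):

a = 16, b = 5, c = 0
log_b(a) = log_5(16) = 1.7227

Case 1: c = 0 < log_5(16) = 1.7227
T(n) = O(n^(log_5 16))

For T(n) = 16T(n/5) + O(n^0): log_5(16) = 1.7227. This is Case 1 of the Master Theorem (c < log_b(a), work dominated by leaves), giving O(n^(log_5 16)).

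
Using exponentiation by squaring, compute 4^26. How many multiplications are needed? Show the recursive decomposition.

Computing 4^26 by squaring (build up from 4^1; each line after the first costs one multiplication):

4^1 = 4
4^2 = (4^1)^2 = 4^2 = 16
4^3 = 4 * 4^2 = 4 * 16 = 64
4^6 = (4^3)^2 = 64^2 = 4096
4^12 = (4^6)^2 = 4096^2 = 16777216
4^13 = 4 * 4^12 = 4 * 16777216 = 67108864
4^26 = (4^13)^2 = 67108864^2 = 4503599627370496

Result: 4503599627370496
Multiplications needed: 6 (6 lines after 4^1)

4^26 = 4503599627370496. Using exponentiation by squaring, this requires 6 multiplications. The key idea: if the exponent is even, square the half-power; if odd, multiply by the base once.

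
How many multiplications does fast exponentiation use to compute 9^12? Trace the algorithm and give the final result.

Computing 9^12 by squaring (build up from 9^1; each line after the first costs one multiplication):

9^1 = 9
9^2 = (9^1)^2 = 9^2 = 81
9^3 = 9 * 9^2 = 9 * 81 = 729
9^6 = (9^3)^2 = 729^2 = 531441
9^12 = (9^6)^2 = 531441^2 = 282429536481

Result: 282429536481
Multiplications needed: 4 (4 lines after 9^1)

9^12 = 282429536481. Using exponentiation by squaring, this requires 4 multiplications. The key idea: if the exponent is even, square the half-power; if odd, multiply by the base once.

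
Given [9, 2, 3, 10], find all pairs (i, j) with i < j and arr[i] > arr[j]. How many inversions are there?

Finding inversions in [9, 2, 3, 10]:

(0, 1): arr[0]=9 > arr[1]=2
(0, 2): arr[0]=9 > arr[2]=3

Total inversions: 2

The array has 2 inversion(s): (0,1), (0,2). Each pair (i,j) satisfies i < j and arr[i] > arr[j].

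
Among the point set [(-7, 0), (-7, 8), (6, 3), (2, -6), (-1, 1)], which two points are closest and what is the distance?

Computing all pairwise distances among 5 points:

d((-7, 0), (-7, 8)) = 8.0
d((-7, 0), (6, 3)) = 13.3417
d((-7, 0), (2, -6)) = 10.8167
d((-7, 0), (-1, 1)) = 6.0828 <-- minimum
d((-7, 8), (6, 3)) = 13.9284
d((-7, 8), (2, -6)) = 16.6433
d((-7, 8), (-1, 1)) = 9.2195
d((6, 3), (2, -6)) = 9.8489
d((6, 3), (-1, 1)) = 7.2801
d((2, -6), (-1, 1)) = 7.6158

Closest pair: (-7, 0) and (-1, 1) with distance 6.0828

The closest pair is (-7, 0) and (-1, 1) with Euclidean distance 6.0828. For 5 points, brute-force pairwise comparison is shown above. For large n, the divide-and-conquer algorithm (sort by x, recurse on halves, check the dividing strip) achieves O(n log n).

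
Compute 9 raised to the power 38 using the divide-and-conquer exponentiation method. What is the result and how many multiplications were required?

Computing 9^38 by squaring (build up from 9^1; each line after the first costs one multiplication):

9^1 = 9
9^2 = (9^1)^2 = 9^2 = 81
9^4 = (9^2)^2 = 81^2 = 6561
9^8 = (9^4)^2 = 6561^2 = 43046721
9^9 = 9 * 9^8 = 9 * 43046721 = 387420489
9^18 = (9^9)^2 = 387420489^2 = 150094635296999121
9^19 = 9 * 9^18 = 9 * 150094635296999121 = 1350851717672992089
9^38 = (9^19)^2 = 1350851717672992089^2 = 1824800363140073127359051977856583921

Result: 1824800363140073127359051977856583921
Multiplications needed: 7 (7 lines after 9^1)

9^38 = 1824800363140073127359051977856583921. Using exponentiation by squaring, this requires 7 multiplications. The key idea: if the exponent is even, square the half-power; if odd, multiply by the base once.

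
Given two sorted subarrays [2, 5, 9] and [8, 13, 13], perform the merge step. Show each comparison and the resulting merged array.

Merging process:

Compare 2 vs 8: take 2 from left. Merged: [2]
Compare 5 vs 8: take 5 from left. Merged: [2, 5]
Compare 9 vs 8: take 8 from right. Merged: [2, 5, 8]
Compare 9 vs 13: take 9 from left. Merged: [2, 5, 8, 9]
Append remaining from right: [13, 13]. Merged: [2, 5, 8, 9, 13, 13]

Final merged array: [2, 5, 8, 9, 13, 13]
Total comparisons: 4

The merged array is [2, 5, 8, 9, 13, 13], requiring 4 comparisons. The merge step runs in O(n) time where n is the total number of elements.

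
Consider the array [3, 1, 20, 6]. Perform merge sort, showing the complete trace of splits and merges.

Merge sort trace:

Split: [3, 1, 20, 6] -> [3, 1] and [20, 6]
  Split: [3, 1] -> [3] and [1]
  Merge: [3] + [1] -> [1, 3]
  Split: [20, 6] -> [20] and [6]
  Merge: [20] + [6] -> [6, 20]
Merge: [1, 3] + [6, 20] -> [1, 3, 6, 20]

Final sorted array: [1, 3, 6, 20]

The merge sort proceeds by recursively splitting the array and merging sorted halves.
After all merges, the sorted array is [1, 3, 6, 20].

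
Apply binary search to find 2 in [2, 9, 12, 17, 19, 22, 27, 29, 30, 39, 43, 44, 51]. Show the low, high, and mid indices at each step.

Binary search for 2 in [2, 9, 12, 17, 19, 22, 27, 29, 30, 39, 43, 44, 51]:

lo=0, hi=12, mid=6, arr[mid]=27 -> 27 > 2, search left half
lo=0, hi=5, mid=2, arr[mid]=12 -> 12 > 2, search left half
lo=0, hi=1, mid=0, arr[mid]=2 -> Found target at index 0!

Binary search finds 2 at index 0 after 3 comparisons. The search repeatedly halves the search space by comparing with the middle element.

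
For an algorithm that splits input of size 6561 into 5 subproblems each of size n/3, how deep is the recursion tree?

For divide and conquer with division factor 3:

Problem sizes at each level:
Level 0: 6561
Level 1: 2187
Level 2: 729
Level 3: 243
Level 4: 81
Level 5: 27
Level 6: 9
Level 7: 3
Level 8: 1

The root is level 0 and the size-1 base case is level 8 (the tree spans levels 0 through 8, i.e. 9 levels counting the root), so the depth is the number of divisions: log_3(6561) = 8

The recursion tree depth is log_3(6561) = 8. At each level, the problem size is divided by 3, so it takes 8 divisions to reduce to a base case of size 1. The algorithm makes 5 recursive calls at each level.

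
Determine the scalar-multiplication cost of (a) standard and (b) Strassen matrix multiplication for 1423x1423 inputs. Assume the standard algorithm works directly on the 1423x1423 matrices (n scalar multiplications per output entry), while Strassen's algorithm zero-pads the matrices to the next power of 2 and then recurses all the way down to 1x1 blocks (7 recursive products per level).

Matrix multiplication for 1423x1423 matrices:

Strassen's algorithm requires power-of-2 dimensions. Pad 1423x1423 to 2048x2048 (next power of 2).

Standard algorithm: 1423^3 = 2881473967 multiplications
Strassen's algorithm: 7^(log2(2048)) = 7^11 = 1977326743 multiplications
Savings: 2881473967 - 1977326743 = 904147224 multiplications

Standard: 2881473967 multiplications (1423^3). Strassen: 1977326743 multiplications (7^11, after padding to 2048x2048). Strassen reduces 8 recursive multiplications to 7 at each level.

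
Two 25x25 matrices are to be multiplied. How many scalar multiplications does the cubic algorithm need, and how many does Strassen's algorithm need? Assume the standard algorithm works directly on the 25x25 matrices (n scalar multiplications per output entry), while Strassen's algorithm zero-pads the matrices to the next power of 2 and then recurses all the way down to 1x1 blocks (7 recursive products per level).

Matrix multiplication for 25x25 matrices:

Strassen's algorithm requires power-of-2 dimensions. Pad 25x25 to 32x32 (next power of 2).

Standard algorithm: 25^3 = 15625 multiplications
Strassen's algorithm: 7^(log2(32)) = 7^5 = 16807 multiplications
Difference: 15625 - 16807 = -1182 (Strassen uses MORE here due to padding overhead — for small or just-over-power-of-2 n, padding can outweigh the per-level savings)

Standard: 15625 multiplications (25^3). Strassen: 16807 multiplications (7^5, after padding to 32x32). Strassen reduces 8 recursive multiplications to 7 at each level.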